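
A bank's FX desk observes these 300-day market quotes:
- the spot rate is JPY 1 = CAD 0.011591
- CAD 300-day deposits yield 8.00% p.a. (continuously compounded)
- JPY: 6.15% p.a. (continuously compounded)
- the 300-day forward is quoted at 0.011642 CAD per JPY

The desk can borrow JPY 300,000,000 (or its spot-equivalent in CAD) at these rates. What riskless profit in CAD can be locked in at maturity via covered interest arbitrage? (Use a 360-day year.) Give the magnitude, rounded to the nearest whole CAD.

CAD 40,760

T = 300/360 years.
Keep in JPY, deliver into the forward: 300,000,000·1.052586007·0.011642 = CAD 3,676,261.89.
Swap to CAD now, deposit: 300,000,000·0.011591·1.068939106 = CAD 3,717,021.95.
The quoted forward undervalues JPY, so borrow JPY, convert to CAD at spot, deposit the CAD at 8.00%, and buy JPY forward at 0.011642 to cover the loan.
Arbitrage profit = |3,676,261.89 − 3,717,021.95| = CAD 40,760.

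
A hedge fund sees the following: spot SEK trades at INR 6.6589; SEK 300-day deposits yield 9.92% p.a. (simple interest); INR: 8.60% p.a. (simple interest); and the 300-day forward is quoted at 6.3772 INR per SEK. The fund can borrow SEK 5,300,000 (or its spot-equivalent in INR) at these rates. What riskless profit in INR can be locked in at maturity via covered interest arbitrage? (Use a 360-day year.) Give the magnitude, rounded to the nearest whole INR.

INR 1,228,218

T = 300/360 years.
Invest the SEK and cover forward: 5,300,000 × 1.0826666667 × 6.3772 = INR 36,593,223.89.
Convert at spot and invest in INR: 5,300,000 × 6.6589 × 1.0716666667 = INR 37,821,442.18.
The quoted forward undervalues SEK, so borrow SEK, convert to INR at spot, deposit the INR at 8.60%, and buy SEK forward at 6.3772 to cover the loan.
The gap between the two covered legs is INR 1,228,218.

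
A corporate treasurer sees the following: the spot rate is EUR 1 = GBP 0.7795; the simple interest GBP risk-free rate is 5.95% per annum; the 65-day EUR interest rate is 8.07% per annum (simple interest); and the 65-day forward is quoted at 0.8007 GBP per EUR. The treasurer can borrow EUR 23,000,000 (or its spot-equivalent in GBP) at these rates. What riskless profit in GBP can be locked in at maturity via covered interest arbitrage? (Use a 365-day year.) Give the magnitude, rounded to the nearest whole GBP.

T = 65/365 years.
Route A — deposit EUR, sell forward: 23,000,000 × 1.0143712329 × 0.8007 = GBP 18,680,762.06.
Route B — convert at spot, deposit GBP: 23,000,000 × 0.7795 × 1.0105958904 = GBP 18,118,468.42.
The quoted forward overvalues EUR, so borrow GBP, buy EUR at spot, deposit the EUR at 8.07%, and sell the proceeds forward at 0.8007.
The gap between the two covered legs is GBP 562,294.

GBP 562,294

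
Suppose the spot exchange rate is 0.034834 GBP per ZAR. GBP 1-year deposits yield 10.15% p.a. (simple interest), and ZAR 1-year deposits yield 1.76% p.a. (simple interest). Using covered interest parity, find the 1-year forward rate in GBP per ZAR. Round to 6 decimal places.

T = 1 year.
GBP growth factor: 1 + 0.1015×1 = 1.101500.
ZAR accumulates by 1 + 0.0176×1 = 1.017600.
CIP: F = S · (grow GBP)/(grow ZAR) = 0.034834 × 1.101500/1.017600 = 0.03770602 GBP per ZAR.

0.037706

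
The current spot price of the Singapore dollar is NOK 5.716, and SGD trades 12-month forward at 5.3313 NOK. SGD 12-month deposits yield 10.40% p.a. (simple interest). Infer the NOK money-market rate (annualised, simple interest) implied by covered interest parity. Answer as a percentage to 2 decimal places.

2.97%

T = 1 year.
CIP gives F = S · g_NOK/g_SGD, so g_NOK/g_SGD = 5.3313/5.716 = 0.9326977.
SGD growth factor: 1 + 0.1040×1 = 1.104000.
That pins the NOK growth at 1.0296983.
r = (1.0296983 − 1)/1 = 0.029698 → 2.97%.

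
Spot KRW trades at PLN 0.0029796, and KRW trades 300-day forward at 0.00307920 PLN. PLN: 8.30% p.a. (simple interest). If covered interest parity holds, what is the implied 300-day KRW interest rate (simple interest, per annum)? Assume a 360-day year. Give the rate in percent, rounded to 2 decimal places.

4.15%

T = 300/360 years.
F/S = 0.0030792/0.0029796 = 1.0334273 = (growth of PLN) / (growth of KRW).
PLN growth factor: 1 + 0.0830×300/360 = 1.0691667.
So the KRW growth factor = 1.0345834.
(1.0345834 − 1)/T = 0.041500, i.e. 4.15%.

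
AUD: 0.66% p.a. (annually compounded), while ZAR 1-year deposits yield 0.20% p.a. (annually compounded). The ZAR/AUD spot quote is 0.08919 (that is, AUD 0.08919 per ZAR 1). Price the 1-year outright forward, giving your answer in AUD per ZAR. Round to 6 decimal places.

0.089599

T = 1 year.
Growth of 1 AUD over T: (1 + 0.0066)^1 = 1.006600.
ZAR accumulates by (1 + 0.0020)^1 = 1.002000.
So F = 0.08919 × 1.006600 / 1.002000 = 0.08959946 (AUD/ZAR).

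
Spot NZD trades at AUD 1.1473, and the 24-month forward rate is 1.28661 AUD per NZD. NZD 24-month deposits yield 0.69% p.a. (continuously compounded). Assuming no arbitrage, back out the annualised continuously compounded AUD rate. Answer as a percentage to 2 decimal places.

T = 2 years.
CIP gives F = S · g_AUD/g_NZD, so g_AUD/g_NZD = 1.28661/1.1473 = 1.1214242.
NZD growth factor: e^(0.0069×2) = 1.0138957.
So the AUD growth factor = 1.1370072.
Take logs: ln 1.1370072 / 2 = 0.064200, so 6.42%.

6.42%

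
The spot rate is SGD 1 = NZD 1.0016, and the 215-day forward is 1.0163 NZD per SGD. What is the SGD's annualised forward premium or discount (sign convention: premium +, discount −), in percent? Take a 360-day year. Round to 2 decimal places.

T = 215/360 years.
SGD trades forward at +1.46765% vs spot over the period.
×(1/T) gives 2.46% p.a.

+2.46%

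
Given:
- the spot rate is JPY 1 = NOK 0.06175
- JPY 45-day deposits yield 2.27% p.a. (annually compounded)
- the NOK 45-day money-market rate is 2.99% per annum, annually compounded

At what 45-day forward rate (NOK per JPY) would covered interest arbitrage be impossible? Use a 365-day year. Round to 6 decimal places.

T = 45/365 years.
NOK growth factor: (1 + 0.0299)^(45/365) = 1.0036389.
JPY growth factor: (1 + 0.0227)^(45/365) = 1.0027712.
Forward (NOK per JPY) = 0.06175 × 1.0036389 / 1.0027712 = 0.06180343.

0.061803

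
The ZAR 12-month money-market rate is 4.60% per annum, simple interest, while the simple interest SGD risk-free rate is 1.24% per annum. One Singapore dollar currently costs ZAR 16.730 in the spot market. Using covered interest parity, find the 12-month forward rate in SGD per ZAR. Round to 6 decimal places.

0.057853

T = 1 year.
ZAR accumulates by 1 + 0.0460×1 = 1.046000.
Growth of 1 SGD over T: 1 + 0.0124×1 = 1.012400.
Forward (ZAR per SGD) = 16.73 × 1.046000 / 1.012400 = 17.28524.
Invert for SGD per ZAR: 1 / 17.28524 = 0.057853.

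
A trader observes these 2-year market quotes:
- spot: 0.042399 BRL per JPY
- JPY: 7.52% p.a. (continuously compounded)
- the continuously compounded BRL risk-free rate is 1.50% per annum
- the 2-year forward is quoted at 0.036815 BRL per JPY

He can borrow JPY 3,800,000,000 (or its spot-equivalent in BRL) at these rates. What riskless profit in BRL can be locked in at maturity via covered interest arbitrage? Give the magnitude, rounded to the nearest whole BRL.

BRL 3,420,766

T = 2 years.
Route A — deposit JPY, sell forward: 3,800,000,000 × 1.16229906938 × 0.036815 = BRL 162,602,152.91.
Route B — convert at spot, deposit BRL: 3,800,000,000 × 0.042399 × 1.03045453395 = BRL 166,022,918.78.
The quoted forward undervalues JPY, so borrow JPY, convert to BRL at spot, deposit the BRL at 1.50%, and buy JPY forward at 0.036815 to cover the loan.
Arbitrage profit = |162,602,152.91 − 166,022,918.78| = BRL 3,420,766.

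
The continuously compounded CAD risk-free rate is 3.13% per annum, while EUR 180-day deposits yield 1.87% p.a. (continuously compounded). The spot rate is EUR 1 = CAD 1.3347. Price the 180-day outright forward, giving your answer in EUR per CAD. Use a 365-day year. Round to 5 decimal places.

0.74459

T = 180/365 years.
CAD growth factor: e^(0.0313×180/365) = 1.0155554.
EUR accumulates by e^(0.0187×180/365) = 1.0092646.
CIP: F = S · (grow CAD)/(grow EUR) = 1.3347 × 1.0155554/1.0092646 = 1.343019 CAD per EUR.
Invert for EUR per CAD: 1 / 1.343019 = 0.74459.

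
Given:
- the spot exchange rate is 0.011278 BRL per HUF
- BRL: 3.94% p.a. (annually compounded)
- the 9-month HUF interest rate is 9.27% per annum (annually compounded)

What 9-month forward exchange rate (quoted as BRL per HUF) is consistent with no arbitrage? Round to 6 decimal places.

T = 9/12 years.
Growth of 1 BRL over T: (1 + 0.0394)^(9/12) = 1.0294068.
Growth of 1 HUF over T: (1 + 0.0927)^(9/12) = 1.068749.
CIP: F = S · (grow BRL)/(grow HUF) = 0.011278 × 1.0294068/1.068749 = 0.01086284 BRL per HUF.

0.010863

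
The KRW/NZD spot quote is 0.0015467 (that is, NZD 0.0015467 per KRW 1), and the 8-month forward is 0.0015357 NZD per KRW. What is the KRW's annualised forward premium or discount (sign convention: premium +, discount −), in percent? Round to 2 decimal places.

-1.07%

T = 8/12 years.
(F − S)/S = (0.0015357 − 0.0015467)/0.0015467 = -0.0071119.
×(1/T) gives -1.07% p.a.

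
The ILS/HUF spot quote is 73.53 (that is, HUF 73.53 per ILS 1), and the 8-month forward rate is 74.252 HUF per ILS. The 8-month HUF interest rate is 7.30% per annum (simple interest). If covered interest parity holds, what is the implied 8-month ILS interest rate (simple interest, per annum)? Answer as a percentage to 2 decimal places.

5.77%

T = 8/12 years.
CIP gives F = S · g_HUF/g_ILS, so g_HUF/g_ILS = 74.252/73.53 = 1.0098191.
The HUF side grows by 1 + 0.0730×8/12 = 1.0486667.
That pins the ILS growth at 1.0384699.
r = (1.0384699 − 1)/(8/12) = 0.057705 → 5.77%.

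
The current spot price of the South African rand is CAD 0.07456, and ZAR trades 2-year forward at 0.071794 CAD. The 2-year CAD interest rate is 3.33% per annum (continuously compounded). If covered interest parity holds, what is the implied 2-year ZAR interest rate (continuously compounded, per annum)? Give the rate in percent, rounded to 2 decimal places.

T = 2 years.
CIP gives F = S · g_CAD/g_ZAR, so g_CAD/g_ZAR = 0.071794/0.07456 = 0.9629024.
CAD growth factor: e^(0.0333×2) = 1.0688678.
That pins the ZAR growth at 1.1100479.
Take logs: ln 1.1100479 / 2 = 0.052202, so 5.22%.

5.22%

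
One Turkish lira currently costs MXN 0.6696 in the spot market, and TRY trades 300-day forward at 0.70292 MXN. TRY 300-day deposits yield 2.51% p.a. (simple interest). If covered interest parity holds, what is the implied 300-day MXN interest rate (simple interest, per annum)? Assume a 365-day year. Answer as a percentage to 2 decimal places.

8.69%

T = 300/365 years.
CIP gives F = S · g_MXN/g_TRY, so g_MXN/g_TRY = 0.70292/0.6696 = 1.0497611.
TRY growth factor: 1 + 0.0251×300/365 = 1.0206301.
That pins the MXN growth at 1.0714178.
(1.0714178 − 1)/T = 0.086892, i.e. 8.69%.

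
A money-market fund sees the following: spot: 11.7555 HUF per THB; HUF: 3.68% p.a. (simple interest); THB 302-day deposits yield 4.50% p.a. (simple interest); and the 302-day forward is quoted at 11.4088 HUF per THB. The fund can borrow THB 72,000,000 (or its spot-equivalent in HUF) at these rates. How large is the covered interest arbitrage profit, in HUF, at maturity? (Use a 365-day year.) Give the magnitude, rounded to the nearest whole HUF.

HUF 20,149,315

T = 302/365 years.
Invest the THB and cover forward: 72,000,000 × 1.03723287671 × 11.4088 = HUF 852,017,935.95.
Convert at spot and invest in HUF: 72,000,000 × 11.7555 × 1.03044821918 = HUF 872,167,250.92.
The quoted forward undervalues THB, so borrow THB, convert to HUF at spot, deposit the HUF at 3.68%, and buy THB forward at 11.4088 to cover the loan.
The gap between the two covered legs is HUF 20,149,315.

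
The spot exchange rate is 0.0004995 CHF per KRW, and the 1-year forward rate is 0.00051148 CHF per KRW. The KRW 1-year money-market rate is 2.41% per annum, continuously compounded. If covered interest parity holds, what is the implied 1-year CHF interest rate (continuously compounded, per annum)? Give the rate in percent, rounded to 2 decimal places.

4.78%

T = 1 year.
CIP gives F = S · g_CHF/g_KRW, so g_CHF/g_KRW = 0.00051148/0.0004995 = 1.0239840.
KRW growth factor: e^(0.0241×1) = 1.0243928.
So the CHF growth factor = 1.0489618.
r = ln(1.0489618)/1 = 0.047801 → 4.78%.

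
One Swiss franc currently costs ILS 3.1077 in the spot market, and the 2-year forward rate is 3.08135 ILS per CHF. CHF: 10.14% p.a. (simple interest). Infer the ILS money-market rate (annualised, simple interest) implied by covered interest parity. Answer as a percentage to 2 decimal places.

T = 2 years.
By CIP, F/S equals the ILS-to-CHF growth ratio: 3.08135/3.1077 = 0.9915211.
CHF growth factor: 1 + 0.1014×2 = 1.202800.
So the ILS growth factor = 1.1926016.
(1.1926016 − 1)/T = 0.096301, i.e. 9.63%.

9.63%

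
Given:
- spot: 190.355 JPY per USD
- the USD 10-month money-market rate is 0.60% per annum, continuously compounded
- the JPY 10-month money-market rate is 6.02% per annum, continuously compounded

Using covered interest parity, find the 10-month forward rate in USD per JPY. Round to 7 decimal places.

T = 10/12 years.
JPY growth factor: e^(0.0602×10/12) = 1.0514463.
USD accumulates by e^(0.0060×10/12) = 1.0050125.
Forward (JPY per USD) = 190.355 × 1.0514463 / 1.0050125 = 199.1498.
Invert for USD per JPY: 1 / 199.1498 = 0.0050213.

0.0050213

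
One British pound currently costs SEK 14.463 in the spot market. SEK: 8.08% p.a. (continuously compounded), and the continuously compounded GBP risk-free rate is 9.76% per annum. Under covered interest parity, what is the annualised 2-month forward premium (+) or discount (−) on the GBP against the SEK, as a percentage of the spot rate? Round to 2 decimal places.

T = 2/12 years.
F = S · g_SEK/g_GBP = 14.463 × 1.0135578/1.0163997 = 14.422561.
(F − S)/S ÷ T = (14.422561 − 14.463)/14.463/(2/12) = -0.016776 → -1.68%.

-1.68%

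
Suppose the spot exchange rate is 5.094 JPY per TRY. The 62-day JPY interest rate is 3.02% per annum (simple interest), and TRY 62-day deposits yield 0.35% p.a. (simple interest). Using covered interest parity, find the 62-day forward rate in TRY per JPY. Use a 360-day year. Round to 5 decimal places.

T = 62/360 years.
Growth of 1 JPY over T: 1 + 0.0302×62/360 = 1.0052011.
Growth of 1 TRY over T: 1 + 0.0035×62/360 = 1.0006028.
CIP: F = S · (grow JPY)/(grow TRY) = 5.094 × 1.0052011/1.0006028 = 5.117410 JPY per TRY.
Quoted the other way: 1/5.117410 = 0.19541 TRY per JPY.

0.19541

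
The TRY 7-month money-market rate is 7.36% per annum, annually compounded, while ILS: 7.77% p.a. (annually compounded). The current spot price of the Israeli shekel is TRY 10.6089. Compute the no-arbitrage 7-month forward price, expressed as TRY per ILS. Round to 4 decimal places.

T = 7/12 years.
TRY growth factor: (1 + 0.0736)^(7/12) = 1.04229693.
ILS accumulates by (1 + 0.0777)^(7/12) = 1.04461702.
Forward (TRY per ILS) = 10.6089 × 1.04229693 / 1.04461702 = 10.585338.

10.5853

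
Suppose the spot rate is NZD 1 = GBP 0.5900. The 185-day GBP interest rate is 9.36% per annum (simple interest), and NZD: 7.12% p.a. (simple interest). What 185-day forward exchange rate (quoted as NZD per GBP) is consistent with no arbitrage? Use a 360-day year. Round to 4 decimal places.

T = 185/360 years.
GBP growth factor: 1 + 0.0936×185/360 = 1.048100.
Growth of 1 NZD over T: 1 + 0.0712×185/360 = 1.0365889.
CIP: F = S · (grow GBP)/(grow NZD) = 0.59 × 1.048100/1.0365889 = 0.5965518 GBP per NZD.
Quoted the other way: 1/0.5965518 = 1.6763 NZD per GBP.

1.6763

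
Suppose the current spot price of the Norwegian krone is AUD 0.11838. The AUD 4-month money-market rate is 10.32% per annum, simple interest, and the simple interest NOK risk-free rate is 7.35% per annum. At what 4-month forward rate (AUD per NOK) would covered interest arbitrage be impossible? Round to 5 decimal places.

T = 4/12 years.
AUD growth factor: 1 + 0.1032×4/12 = 1.034400.
NOK growth factor: 1 + 0.0735×4/12 = 1.024500.
Forward (AUD per NOK) = 0.11838 × 1.034400 / 1.024500 = 0.1195239.

0.11952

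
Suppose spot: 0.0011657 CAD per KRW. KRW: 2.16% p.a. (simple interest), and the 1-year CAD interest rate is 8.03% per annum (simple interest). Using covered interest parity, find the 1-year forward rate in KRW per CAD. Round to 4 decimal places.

811.2407

T = 1 year.
CAD accumulates by 1 + 0.0803×1 = 1.080300.
Growth of 1 KRW over T: 1 + 0.0216×1 = 1.021600.
Forward (CAD per KRW) = 0.0011657 × 1.080300 / 1.021600 = 0.00123267983.
Invert for KRW per CAD: 1 / 0.00123267983 = 811.2407.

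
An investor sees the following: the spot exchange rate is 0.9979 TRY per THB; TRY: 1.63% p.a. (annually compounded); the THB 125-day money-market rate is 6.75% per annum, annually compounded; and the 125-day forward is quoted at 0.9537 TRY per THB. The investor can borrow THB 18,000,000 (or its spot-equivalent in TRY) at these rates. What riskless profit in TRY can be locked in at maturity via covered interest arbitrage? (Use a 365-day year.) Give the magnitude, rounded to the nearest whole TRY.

TRY 506,997

T = 125/365 years.
Route A — deposit THB, sell forward: 18,000,000 × 1.0226217576 × 0.9537 = TRY 17,554,938.66.
Route B — convert at spot, deposit TRY: 18,000,000 × 0.9979 × 1.0055525439 = TRY 18,061,935.90.
The quoted forward undervalues THB, so borrow THB, convert to TRY at spot, deposit the TRY at 1.63%, and buy THB forward at 0.9537 to cover the loan.
Arbitrage profit = |17,554,938.66 − 18,061,935.90| = TRY 506,997.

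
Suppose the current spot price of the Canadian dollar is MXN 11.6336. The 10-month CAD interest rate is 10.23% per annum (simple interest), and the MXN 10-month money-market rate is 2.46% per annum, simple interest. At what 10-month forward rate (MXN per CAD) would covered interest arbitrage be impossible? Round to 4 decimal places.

T = 10/12 years.
Growth of 1 MXN over T: 1 + 0.0246×10/12 = 1.020500.
CAD growth factor: 1 + 0.1023×10/12 = 1.085250.
Forward (MXN per CAD) = 11.6336 × 1.020500 / 1.085250 = 10.939497.

10.9395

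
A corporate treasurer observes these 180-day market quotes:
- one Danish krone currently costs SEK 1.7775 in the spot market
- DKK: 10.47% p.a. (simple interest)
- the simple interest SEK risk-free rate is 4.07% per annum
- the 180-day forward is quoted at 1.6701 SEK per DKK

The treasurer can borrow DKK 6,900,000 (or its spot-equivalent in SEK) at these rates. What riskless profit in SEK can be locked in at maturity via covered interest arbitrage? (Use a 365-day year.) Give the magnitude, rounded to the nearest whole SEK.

SEK 392,227

T = 180/365 years.
Route A — deposit DKK, sell forward: 6,900,000 × 1.0516328767 × 1.6701 = SEK 12,118,691.26.
Route B — convert at spot, deposit SEK: 6,900,000 × 1.7775 × 1.0200712329 = SEK 12,510,918.65.
The quoted forward undervalues DKK, so borrow DKK, convert to SEK at spot, deposit the SEK at 4.07%, and buy DKK forward at 1.6701 to cover the loan.
The gap between the two covered legs is SEK 392,227.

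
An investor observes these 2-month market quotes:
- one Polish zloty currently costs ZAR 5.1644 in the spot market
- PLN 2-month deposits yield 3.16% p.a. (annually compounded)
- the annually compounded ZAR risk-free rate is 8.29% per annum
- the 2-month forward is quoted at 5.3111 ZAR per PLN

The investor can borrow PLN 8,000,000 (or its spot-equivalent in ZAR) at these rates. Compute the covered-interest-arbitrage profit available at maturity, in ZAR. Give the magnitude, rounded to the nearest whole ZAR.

T = 2/12 years.
Route A — deposit PLN, sell forward: 8,000,000 × 1.0051986321 × 5.3111 = ZAR 42,709,683.64.
Route B — convert at spot, deposit ZAR: 8,000,000 × 5.1644 × 1.0133622589 = ZAR 41,867,264.40.
The quoted forward overvalues PLN, so borrow ZAR, buy PLN at spot, deposit the PLN at 3.16%, and sell the proceeds forward at 5.3111.
Profit = 42,709,683.64 − 41,867,264.40 = ZAR 842,419.

ZAR 842,419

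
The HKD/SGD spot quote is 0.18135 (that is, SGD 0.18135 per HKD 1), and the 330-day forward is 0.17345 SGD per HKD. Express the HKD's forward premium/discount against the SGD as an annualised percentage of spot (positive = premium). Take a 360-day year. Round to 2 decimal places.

T = 330/360 years.
(F − S)/S = (0.17345 − 0.18135)/0.18135 = -0.0435622.
Per annum: -0.0435622 / (330/360) = -0.047522 = -4.75%.

-4.75%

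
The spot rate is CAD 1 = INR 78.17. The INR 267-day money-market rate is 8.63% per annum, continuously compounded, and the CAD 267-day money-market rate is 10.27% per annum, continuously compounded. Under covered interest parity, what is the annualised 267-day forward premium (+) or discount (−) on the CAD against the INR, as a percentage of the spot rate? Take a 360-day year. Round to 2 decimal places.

-1.63%

T = 267/360 years.
No-arbitrage forward: 78.17 × 1.0660986 / 1.0791451 = 77.22495 INR/CAD.
(F − S)/S ÷ T = (77.22495 − 78.17)/78.17/(267/360) = -0.016301 → -1.63%.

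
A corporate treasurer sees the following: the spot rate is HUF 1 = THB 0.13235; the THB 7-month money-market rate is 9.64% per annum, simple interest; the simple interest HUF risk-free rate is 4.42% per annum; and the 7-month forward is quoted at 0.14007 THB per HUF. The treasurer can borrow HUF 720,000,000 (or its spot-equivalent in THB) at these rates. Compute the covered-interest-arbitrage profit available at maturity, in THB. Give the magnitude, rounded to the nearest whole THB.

T = 7/12 years.
Invest the HUF and cover forward: 720,000,000 × 1.02578333333 × 0.14007 = THB 103,450,659.48.
Convert at spot and invest in THB: 720,000,000 × 0.13235 × 1.05623333333 = THB 100,650,586.80.
The quoted forward overvalues HUF, so borrow THB, buy HUF at spot, deposit the HUF at 4.42%, and sell the proceeds forward at 0.14007.
Arbitrage profit = |103,450,659.48 − 100,650,586.80| = THB 2,800,073.

THB 2,800,073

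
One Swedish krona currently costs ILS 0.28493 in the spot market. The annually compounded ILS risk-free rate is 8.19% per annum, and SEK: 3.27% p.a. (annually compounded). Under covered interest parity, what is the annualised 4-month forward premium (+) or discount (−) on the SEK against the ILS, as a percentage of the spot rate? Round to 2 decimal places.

+4.69%

T = 4/12 years.
F = S · g_ILS/g_SEK = 0.28493 × 1.0265869/1.0107833 = 0.28938488.
Annualised premium = (F − S)/S × (1/T) = (0.28938488 − 0.28493)/0.28493 ÷ (4/12) = 4.69%.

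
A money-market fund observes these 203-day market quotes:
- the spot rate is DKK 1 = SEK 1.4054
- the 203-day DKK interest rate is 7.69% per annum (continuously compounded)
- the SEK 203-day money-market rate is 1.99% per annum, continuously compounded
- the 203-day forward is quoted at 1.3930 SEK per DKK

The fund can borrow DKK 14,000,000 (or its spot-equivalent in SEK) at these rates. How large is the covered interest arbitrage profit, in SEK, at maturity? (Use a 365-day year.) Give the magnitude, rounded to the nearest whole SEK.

T = 203/365 years.
Route A — deposit DKK, sell forward: 14,000,000 × 1.0436968159 × 1.3930 = SEK 20,354,175.30.
Route B — convert at spot, deposit SEK: 14,000,000 × 1.4054 × 1.0111291445 = SEK 19,894,572.60.
The quoted forward overvalues DKK, so borrow SEK, buy DKK at spot, deposit the DKK at 7.69%, and sell the proceeds forward at 1.3930.
Profit = 20,354,175.30 − 19,894,572.60 = SEK 459,603.

SEK 459,603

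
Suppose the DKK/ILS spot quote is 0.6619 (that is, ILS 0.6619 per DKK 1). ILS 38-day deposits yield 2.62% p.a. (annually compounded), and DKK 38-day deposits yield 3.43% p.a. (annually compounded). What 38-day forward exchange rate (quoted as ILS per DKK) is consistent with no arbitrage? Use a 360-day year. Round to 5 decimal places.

T = 38/360 years.
Growth of 1 ILS over T: (1 + 0.0262)^(38/360) = 1.0027337.
Growth of 1 DKK over T: (1 + 0.0343)^(38/360) = 1.0035662.
CIP: F = S · (grow ILS)/(grow DKK) = 0.6619 × 1.0027337/1.0035662 = 0.6613509 ILS per DKK.

0.66135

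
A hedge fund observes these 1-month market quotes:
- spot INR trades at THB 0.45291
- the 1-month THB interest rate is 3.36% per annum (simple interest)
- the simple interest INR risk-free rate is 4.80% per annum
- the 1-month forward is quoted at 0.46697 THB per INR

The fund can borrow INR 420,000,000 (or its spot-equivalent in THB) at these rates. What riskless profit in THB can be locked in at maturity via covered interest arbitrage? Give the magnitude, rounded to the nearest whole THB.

THB 6,157,087

T = 1/12 years.
Route A — deposit INR, sell forward: 420,000,000 × 1.004000 × 0.46697 = THB 196,911,909.60.
Route B — convert at spot, deposit THB: 420,000,000 × 0.45291 × 1.002800 = THB 190,754,822.16.
The quoted forward overvalues INR, so borrow THB, buy INR at spot, deposit the INR at 4.80%, and sell the proceeds forward at 0.46697.
The gap between the two covered legs is THB 6,157,087.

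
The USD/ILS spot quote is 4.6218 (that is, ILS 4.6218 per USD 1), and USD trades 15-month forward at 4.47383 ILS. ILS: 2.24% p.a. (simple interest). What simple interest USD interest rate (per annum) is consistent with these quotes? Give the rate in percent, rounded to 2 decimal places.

T = 15/12 years.
By CIP, F/S equals the ILS-to-USD growth ratio: 4.47383/4.6218 = 0.9679843.
ILS growth factor: 1 + 0.0224×15/12 = 1.028000.
That pins the USD growth at 1.0620007.
r = (1.0620007 − 1)/(15/12) = 0.049601 → 4.96%.

4.96%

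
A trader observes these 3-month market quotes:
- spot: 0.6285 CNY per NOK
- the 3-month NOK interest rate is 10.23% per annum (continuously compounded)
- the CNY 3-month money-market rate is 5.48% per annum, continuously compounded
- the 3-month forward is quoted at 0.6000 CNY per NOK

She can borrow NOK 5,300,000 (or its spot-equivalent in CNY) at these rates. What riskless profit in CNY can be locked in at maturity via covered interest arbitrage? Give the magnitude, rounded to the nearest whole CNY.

CNY 114,622

T = 3/12 years.
Invest the NOK and cover forward: 5,300,000 × 1.025904846 × 0.6000 = CNY 3,262,377.41.
Convert at spot and invest in CNY: 5,300,000 × 0.6285 × 1.013794275 = CNY 3,376,999.42.
The quoted forward undervalues NOK, so borrow NOK, convert to CNY at spot, deposit the CNY at 5.48%, and buy NOK forward at 0.6000 to cover the loan.
Profit = 3,376,999.42 − 3,262,377.41 = CNY 114,622.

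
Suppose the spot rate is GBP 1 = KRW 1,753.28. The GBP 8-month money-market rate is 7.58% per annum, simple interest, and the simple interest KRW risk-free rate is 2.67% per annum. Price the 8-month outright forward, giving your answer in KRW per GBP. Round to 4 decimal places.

T = 8/12 years.
KRW accumulates by 1 + 0.0267×8/12 = 1.017800.
Growth of 1 GBP over T: 1 + 0.0758×8/12 = 1.0505333333.
So F = 1753.28 × 1.017800 / 1.0505333333 = 1698.649940 (KRW/GBP).

1698.6499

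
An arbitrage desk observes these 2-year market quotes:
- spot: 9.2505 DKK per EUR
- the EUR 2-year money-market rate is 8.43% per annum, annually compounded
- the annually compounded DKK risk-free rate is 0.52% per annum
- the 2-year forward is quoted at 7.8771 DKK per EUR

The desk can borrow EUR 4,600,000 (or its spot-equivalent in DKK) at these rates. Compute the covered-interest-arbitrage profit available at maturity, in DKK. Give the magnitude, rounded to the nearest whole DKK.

T = 2 years.
Invest the EUR and cover forward: 4,600,000 × 1.17570649 × 7.8771 = DKK 42,601,324.92.
Convert at spot and invest in DKK: 4,600,000 × 9.2505 × 1.01042704 = DKK 42,995,994.53.
The quoted forward undervalues EUR, so borrow EUR, convert to DKK at spot, deposit the DKK at 0.52%, and buy EUR forward at 7.8771 to cover the loan.
Profit = 42,995,994.53 − 42,601,324.92 = DKK 394,670.

DKK 394,670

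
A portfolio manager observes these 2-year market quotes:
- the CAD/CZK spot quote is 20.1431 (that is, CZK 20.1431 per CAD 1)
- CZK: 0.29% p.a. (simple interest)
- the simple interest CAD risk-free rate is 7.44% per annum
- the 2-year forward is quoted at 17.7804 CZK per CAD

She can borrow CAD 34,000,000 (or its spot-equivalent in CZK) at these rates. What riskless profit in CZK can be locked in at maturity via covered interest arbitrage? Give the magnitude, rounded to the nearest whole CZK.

CZK 5,650,580

T = 2 years.
Invest the CAD and cover forward: 34,000,000 × 1.148800 × 17.7804 = CZK 694,488,199.68.
Convert at spot and invest in CZK: 34,000,000 × 20.1431 × 1.005800 = CZK 688,837,619.32.
The quoted forward overvalues CAD, so borrow CZK, buy CAD at spot, deposit the CAD at 7.44%, and sell the proceeds forward at 17.7804.
Profit = 694,488,199.68 − 688,837,619.32 = CZK 5,650,580.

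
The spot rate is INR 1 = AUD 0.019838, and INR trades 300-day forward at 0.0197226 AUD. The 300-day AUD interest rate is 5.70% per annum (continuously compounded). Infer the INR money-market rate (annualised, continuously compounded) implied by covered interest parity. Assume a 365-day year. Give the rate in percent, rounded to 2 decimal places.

T = 300/365 years.
By CIP, F/S equals the AUD-to-INR growth ratio: 0.0197226/0.019838 = 0.9941829.
AUD growth factor: e^(0.0570×300/365) = 1.0479641.
So the INR growth factor = 1.0540959.
Take logs: ln 1.0540959 / (300/365) = 0.064098, so 6.41%.

6.41%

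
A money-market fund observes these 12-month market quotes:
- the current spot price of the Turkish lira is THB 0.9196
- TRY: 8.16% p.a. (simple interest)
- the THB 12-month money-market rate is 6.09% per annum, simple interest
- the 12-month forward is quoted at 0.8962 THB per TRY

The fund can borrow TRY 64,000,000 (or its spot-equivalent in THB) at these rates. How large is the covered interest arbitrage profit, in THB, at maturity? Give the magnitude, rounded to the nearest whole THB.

THB 401,518

T = 1 year.
Keep in TRY, deliver into the forward: 64,000,000·1.081600·0.8962 = THB 62,037,114.88.
Swap to THB now, deposit: 64,000,000·0.9196·1.060900 = THB 62,438,632.96.
The quoted forward undervalues TRY, so borrow TRY, convert to THB at spot, deposit the THB at 6.09%, and buy TRY forward at 0.8962 to cover the loan.
Profit = 62,438,632.96 − 62,037,114.88 = THB 401,518.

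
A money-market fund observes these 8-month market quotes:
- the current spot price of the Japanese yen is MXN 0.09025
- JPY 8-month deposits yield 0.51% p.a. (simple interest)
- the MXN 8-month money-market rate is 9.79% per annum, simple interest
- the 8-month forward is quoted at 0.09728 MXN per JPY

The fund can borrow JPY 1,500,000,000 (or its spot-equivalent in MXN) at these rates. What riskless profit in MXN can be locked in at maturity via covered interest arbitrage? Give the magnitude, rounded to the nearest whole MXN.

T = 8/12 years.
Keep in JPY, deliver into the forward: 1,500,000,000·1.003400·0.09728 = MXN 146,416,128.00.
Swap to MXN now, deposit: 1,500,000,000·0.09025·1.06526666667 = MXN 144,210,475.00.
The quoted forward overvalues JPY, so borrow MXN, buy JPY at spot, deposit the JPY at 0.51%, and sell the proceeds forward at 0.09728.
Profit = 146,416,128.00 − 144,210,475.00 = MXN 2,205,653.

MXN 2,205,653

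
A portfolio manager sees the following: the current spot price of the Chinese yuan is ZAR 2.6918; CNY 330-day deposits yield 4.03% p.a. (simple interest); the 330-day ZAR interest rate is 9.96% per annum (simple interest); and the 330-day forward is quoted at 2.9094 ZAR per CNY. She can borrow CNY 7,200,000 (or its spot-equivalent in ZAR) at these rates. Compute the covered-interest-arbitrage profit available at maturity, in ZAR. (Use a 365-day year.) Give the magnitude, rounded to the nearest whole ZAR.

ZAR 584,719

T = 330/365 years.
Keep in CNY, deliver into the forward: 7,200,000·1.0364356164·2.9094 = ZAR 21,710,921.63.
Swap to ZAR now, deposit: 7,200,000·2.6918·1.0900493151 = ZAR 21,126,202.17.
The quoted forward overvalues CNY, so borrow ZAR, buy CNY at spot, deposit the CNY at 4.03%, and sell the proceeds forward at 2.9094.
Arbitrage profit = |21,710,921.63 − 21,126,202.17| = ZAR 584,719.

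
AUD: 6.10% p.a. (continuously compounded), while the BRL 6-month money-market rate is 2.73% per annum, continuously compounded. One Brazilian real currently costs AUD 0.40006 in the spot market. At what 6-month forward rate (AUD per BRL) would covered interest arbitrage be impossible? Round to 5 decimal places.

0.40686

T = 6/12 years.
AUD accumulates by e^(0.0610×6/12) = 1.0309699.
BRL accumulates by e^(0.0273×6/12) = 1.0137436.
CIP: F = S · (grow AUD)/(grow BRL) = 0.40006 × 1.0309699/1.0137436 = 0.4068581 AUD per BRL.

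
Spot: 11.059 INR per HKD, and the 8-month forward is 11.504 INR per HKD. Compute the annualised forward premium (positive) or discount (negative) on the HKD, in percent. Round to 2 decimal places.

T = 8/12 years.
HKD trades forward at +4.02387% vs spot over the period.
×(1/T) gives 6.04% p.a.

+6.04%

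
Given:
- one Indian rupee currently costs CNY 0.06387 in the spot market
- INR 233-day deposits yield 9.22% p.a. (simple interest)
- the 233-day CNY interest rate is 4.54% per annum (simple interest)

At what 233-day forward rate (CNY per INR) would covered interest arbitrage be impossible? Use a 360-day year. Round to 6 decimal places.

T = 233/360 years.
Growth of 1 CNY over T: 1 + 0.0454×233/360 = 1.0293839.
Growth of 1 INR over T: 1 + 0.0922×233/360 = 1.0596739.
So F = 0.06387 × 1.0293839 / 1.0596739 = 0.06204432 (CNY/INR).

0.062044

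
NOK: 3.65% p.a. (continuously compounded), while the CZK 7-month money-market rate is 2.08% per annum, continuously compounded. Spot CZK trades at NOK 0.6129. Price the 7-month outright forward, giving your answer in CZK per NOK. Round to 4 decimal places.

T = 7/12 years.
NOK growth factor: e^(0.0365×7/12) = 1.021520.
Growth of 1 CZK over T: e^(0.0208×7/12) = 1.0122072.
So F = 0.6129 × 1.021520 / 1.0122072 = 0.6185390 (NOK/CZK).
Invert for CZK per NOK: 1 / 0.6185390 = 1.6167.

1.6167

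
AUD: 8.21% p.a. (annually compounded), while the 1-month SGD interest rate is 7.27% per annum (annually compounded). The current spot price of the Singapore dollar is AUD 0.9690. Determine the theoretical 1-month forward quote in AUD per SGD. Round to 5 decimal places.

T = 1/12 years.
AUD accumulates by (1 + 0.0821)^(1/12) = 1.006597.
SGD growth factor: (1 + 0.0727)^(1/12) = 1.0058654.
CIP: F = S · (grow AUD)/(grow SGD) = 0.969 × 1.006597/1.0058654 = 0.9697048 AUD per SGD.

0.96970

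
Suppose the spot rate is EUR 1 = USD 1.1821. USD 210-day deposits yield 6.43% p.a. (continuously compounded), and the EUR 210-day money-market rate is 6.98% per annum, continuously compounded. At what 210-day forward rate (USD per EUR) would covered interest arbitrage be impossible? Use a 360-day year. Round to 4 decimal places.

T = 210/360 years.
USD growth factor: e^(0.0643×210/360) = 1.0382206.
EUR growth factor: e^(0.0698×210/360) = 1.041557.
CIP: F = S · (grow USD)/(grow EUR) = 1.1821 × 1.0382206/1.041557 = 1.178313 USD per EUR.

1.1783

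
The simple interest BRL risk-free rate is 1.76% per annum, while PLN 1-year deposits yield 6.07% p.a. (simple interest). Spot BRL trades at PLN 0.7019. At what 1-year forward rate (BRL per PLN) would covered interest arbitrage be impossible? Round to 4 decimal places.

T = 1 year.
PLN growth factor: 1 + 0.0607×1 = 1.060700.
BRL accumulates by 1 + 0.0176×1 = 1.017600.
Forward (PLN per BRL) = 0.7019 × 1.060700 / 1.017600 = 0.7316287.
Invert for BRL per PLN: 1 / 0.7316287 = 1.3668.

1.3668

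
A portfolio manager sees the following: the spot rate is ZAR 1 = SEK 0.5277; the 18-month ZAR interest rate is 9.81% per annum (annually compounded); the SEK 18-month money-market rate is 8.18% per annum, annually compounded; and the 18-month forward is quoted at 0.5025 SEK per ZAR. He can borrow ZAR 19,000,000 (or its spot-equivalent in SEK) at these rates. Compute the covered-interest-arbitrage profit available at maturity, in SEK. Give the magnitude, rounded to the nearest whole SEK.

SEK 295,026

T = 18/12 years.
Route A — deposit ZAR, sell forward: 19,000,000 × 1.1507019189 × 0.5025 = SEK 10,986,326.57.
Route B — convert at spot, deposit SEK: 19,000,000 × 0.5277 × 1.1251760144 = SEK 11,281,352.27.
The quoted forward undervalues ZAR, so borrow ZAR, convert to SEK at spot, deposit the SEK at 8.18%, and buy ZAR forward at 0.5025 to cover the loan.
The gap between the two covered legs is SEK 295,026.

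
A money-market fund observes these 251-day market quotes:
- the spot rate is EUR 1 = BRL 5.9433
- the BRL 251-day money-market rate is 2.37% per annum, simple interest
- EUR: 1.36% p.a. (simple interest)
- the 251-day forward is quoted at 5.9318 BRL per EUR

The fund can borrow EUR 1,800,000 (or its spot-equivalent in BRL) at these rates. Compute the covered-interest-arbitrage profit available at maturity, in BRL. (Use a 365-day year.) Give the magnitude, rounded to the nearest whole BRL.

T = 251/365 years.
Route A — deposit EUR, sell forward: 1,800,000 × 1.0093523288 × 5.9318 = BRL 10,777,097.06.
Route B — convert at spot, deposit BRL: 1,800,000 × 5.9433 × 1.0162978082 = BRL 10,872,292.97.
The quoted forward undervalues EUR, so borrow EUR, convert to BRL at spot, deposit the BRL at 2.37%, and buy EUR forward at 5.9318 to cover the loan.
The gap between the two covered legs is BRL 95,196.

BRL 95,196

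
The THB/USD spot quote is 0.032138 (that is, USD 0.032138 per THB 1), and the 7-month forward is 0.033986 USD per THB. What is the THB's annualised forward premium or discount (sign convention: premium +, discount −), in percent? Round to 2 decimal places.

T = 7/12 years.
(F − S)/S = (0.033986 − 0.032138)/0.032138 = 0.0575020.
×(1/T) gives 9.86% p.a.

+9.86%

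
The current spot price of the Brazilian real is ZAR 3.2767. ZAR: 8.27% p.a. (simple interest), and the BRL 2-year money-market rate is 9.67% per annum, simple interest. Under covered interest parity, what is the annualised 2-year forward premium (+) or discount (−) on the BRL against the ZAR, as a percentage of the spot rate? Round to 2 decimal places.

T = 2 years.
F = S · g_ZAR/g_BRL = 3.2767 × 1.165400/1.193400 = 3.1998208.
(F − S)/S ÷ T = (3.1998208 − 3.2767)/3.2767/2 = -0.011731 → -1.17%.

-1.17%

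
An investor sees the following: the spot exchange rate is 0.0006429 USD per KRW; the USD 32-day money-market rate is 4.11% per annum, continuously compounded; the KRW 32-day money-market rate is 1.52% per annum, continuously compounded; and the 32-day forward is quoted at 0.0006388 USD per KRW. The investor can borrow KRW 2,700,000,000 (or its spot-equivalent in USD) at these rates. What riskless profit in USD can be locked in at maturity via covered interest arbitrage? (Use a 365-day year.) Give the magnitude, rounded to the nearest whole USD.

USD 15,036

T = 32/365 years.
Invest the KRW and cover forward: 2,700,000,000 × 1.001333491 × 0.0006388 = USD 1,727,059.95.
Convert at spot and invest in USD: 2,700,000,000 × 0.0006429 × 1.003609787 = USD 1,742,095.98.
The quoted forward undervalues KRW, so borrow KRW, convert to USD at spot, deposit the USD at 4.11%, and buy KRW forward at 0.0006388 to cover the loan.
Profit = 1,742,095.98 − 1,727,059.95 = USD 15,036.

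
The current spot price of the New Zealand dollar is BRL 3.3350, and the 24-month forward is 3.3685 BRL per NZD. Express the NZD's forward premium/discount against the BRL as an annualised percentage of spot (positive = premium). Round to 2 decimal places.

+0.50%

T = 2 years.
(F − S)/S = (3.3685 − 3.335)/3.335 = 0.0100450.
Per annum: 0.0100450 / 2 = 0.005023 = 0.50%.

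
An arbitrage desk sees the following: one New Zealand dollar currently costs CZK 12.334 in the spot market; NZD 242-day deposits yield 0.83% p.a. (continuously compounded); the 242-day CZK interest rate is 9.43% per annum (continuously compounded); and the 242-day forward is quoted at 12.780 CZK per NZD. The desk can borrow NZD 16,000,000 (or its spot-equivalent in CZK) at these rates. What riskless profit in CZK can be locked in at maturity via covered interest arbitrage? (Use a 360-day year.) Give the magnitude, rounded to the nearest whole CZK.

T = 242/360 years.
Keep in NZD, deliver into the forward: 16,000,000·1.00559503853·12.780 = CZK 205,624,073.48.
Swap to CZK now, deposit: 16,000,000·12.334·1.06544287262 = CZK 210,258,758.25.
The quoted forward undervalues NZD, so borrow NZD, convert to CZK at spot, deposit the CZK at 9.43%, and buy NZD forward at 12.780 to cover the loan.
Profit = 210,258,758.25 − 205,624,073.48 = CZK 4,634,685.

CZK 4,634,685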